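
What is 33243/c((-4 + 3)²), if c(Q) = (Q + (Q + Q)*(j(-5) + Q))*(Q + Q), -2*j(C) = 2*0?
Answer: 11081/2 ≈ 5540.5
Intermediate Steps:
j(C) = 0 (j(C) = -0 = -½*0 = 0)
c(Q) = 2*Q*(Q + 2*Q²) (c(Q) = (Q + (Q + Q)*(0 + Q))*(Q + Q) = (Q + (2*Q)*Q)*(2*Q) = (Q + 2*Q²)*(2*Q) = 2*Q*(Q + 2*Q²))
33243/c((-4 + 3)²) = 33243/((((-4 + 3)²)²*(2 + 4*(-4 + 3)²))) = 33243/((((-1)²)²*(2 + 4*(-1)²))) = 33243/((1²*(2 + 4*1))) = 33243/((1*(2 + 4))) = 33243/((1*6)) = 33243/6 = 33243*(⅙) = 11081/2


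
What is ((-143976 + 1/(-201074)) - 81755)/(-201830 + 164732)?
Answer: 45388635095/7459443252 ≈ 6.0847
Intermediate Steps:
((-143976 + 1/(-201074)) - 81755)/(-201830 + 164732) = ((-143976 - 1/201074) - 81755)/(-37098) = (-28949830225/201074 - 81755)*(-1/37098) = -45388635095/201074*(-1/37098) = 45388635095/7459443252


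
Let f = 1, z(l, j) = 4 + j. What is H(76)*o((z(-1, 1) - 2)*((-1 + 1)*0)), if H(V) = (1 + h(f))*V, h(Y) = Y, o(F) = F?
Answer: 0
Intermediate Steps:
H(V) = 2*V (H(V) = (1 + 1)*V = 2*V)
H(76)*o((z(-1, 1) - 2)*((-1 + 1)*0)) = (2*76)*(((4 + 1) - 2)*((-1 + 1)*0)) = 152*((5 - 2)*(0*0)) = 152*(3*0) = 152*0 = 0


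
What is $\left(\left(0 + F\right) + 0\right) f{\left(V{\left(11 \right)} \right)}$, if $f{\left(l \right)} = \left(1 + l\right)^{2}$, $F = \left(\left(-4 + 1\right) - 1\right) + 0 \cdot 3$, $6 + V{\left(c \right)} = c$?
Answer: $-144$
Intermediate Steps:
$V{\left(c \right)} = -6 + c$
$F = -4$ ($F = \left(-3 - 1\right) + 0 = -4 + 0 = -4$)
$\left(\left(0 + F\right) + 0\right) f{\left(V{\left(11 \right)} \right)} = \left(\left(0 - 4\right) + 0\right) \left(1 + \left(-6 + 11\right)\right)^{2} = \left(-4 + 0\right) \left(1 + 5\right)^{2} = - 4 \cdot 6^{2} = \left(-4\right) 36 = -144$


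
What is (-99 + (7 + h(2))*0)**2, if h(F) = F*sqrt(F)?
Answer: 9801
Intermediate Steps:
h(F) = F**(3/2)
(-99 + (7 + h(2))*0)**2 = (-99 + (7 + 2**(3/2))*0)**2 = (-99 + (7 + 2*sqrt(2))*0)**2 = (-99 + 0)**2 = (-99)**2 = 9801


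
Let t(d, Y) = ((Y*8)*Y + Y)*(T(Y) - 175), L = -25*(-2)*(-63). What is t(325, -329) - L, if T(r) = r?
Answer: -436258746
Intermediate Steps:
L = -3150 (L = 50*(-63) = -3150)
t(d, Y) = (-175 + Y)*(Y + 8*Y²) (t(d, Y) = ((Y*8)*Y + Y)*(Y - 175) = ((8*Y)*Y + Y)*(-175 + Y) = (8*Y² + Y)*(-175 + Y) = (Y + 8*Y²)*(-175 + Y) = (-175 + Y)*(Y + 8*Y²))
t(325, -329) - L = -329*(-175 - 1399*(-329) + 8*(-329)²) - 1*(-3150) = -329*(-175 + 460271 + 8*108241) + 3150 = -329*(-175 + 460271 + 865928) + 3150 = -329*1326024 + 3150 = -436261896 + 3150 = -436258746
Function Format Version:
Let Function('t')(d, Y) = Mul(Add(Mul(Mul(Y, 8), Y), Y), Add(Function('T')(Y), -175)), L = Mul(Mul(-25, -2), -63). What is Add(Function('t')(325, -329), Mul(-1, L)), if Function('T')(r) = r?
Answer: -436258746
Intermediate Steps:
L = -3150 (L = Mul(50, -63) = -3150)
Function('t')(d, Y) = Mul(Add(-175, Y), Add(Y, Mul(8, Pow(Y, 2)))) (Function('t')(d, Y) = Mul(Add(Mul(Mul(Y, 8), Y), Y), Add(Y, -175)) = Mul(Add(Mul(Mul(8, Y), Y), Y), Add(-175, Y)) = Mul(Add(Mul(8, Pow(Y, 2)), Y), Add(-175, Y)) = Mul(Add(Y, Mul(8, Pow(Y, 2))), Add(-175, Y)) = Mul(Add(-175, Y), Add(Y, Mul(8, Pow(Y, 2)))))
Add(Function('t')(325, -329), Mul(-1, L)) = Add(Mul(-329, Add(-175, Mul(-1399, -329), Mul(8, Pow(-329, 2)))), Mul(-1, -3150)) = Add(Mul(-329, Add(-175, 460271, Mul(8, 108241))), 3150) = Add(Mul(-329, Add(-175, 460271, 865928)), 3150) = Add(Mul(-329, 1326024), 3150) = Add(-436261896, 3150) = -436258746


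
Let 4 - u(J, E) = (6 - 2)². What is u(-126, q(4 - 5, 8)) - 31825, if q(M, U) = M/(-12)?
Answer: -31837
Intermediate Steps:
q(M, U) = -M/12 (q(M, U) = M*(-1/12) = -M/12)
u(J, E) = -12 (u(J, E) = 4 - (6 - 2)² = 4 - 1*4² = 4 - 1*16 = 4 - 16 = -12)
u(-126, q(4 - 5, 8)) - 31825 = -12 - 31825 = -31837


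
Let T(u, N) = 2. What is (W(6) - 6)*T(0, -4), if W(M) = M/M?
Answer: -10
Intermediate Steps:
W(M) = 1
(W(6) - 6)*T(0, -4) = (1 - 6)*2 = -5*2 = -10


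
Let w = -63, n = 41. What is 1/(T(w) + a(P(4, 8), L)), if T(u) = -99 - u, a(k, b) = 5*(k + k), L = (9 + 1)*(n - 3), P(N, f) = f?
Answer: 1/44 ≈ 0.022727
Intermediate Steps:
L = 380 (L = (9 + 1)*(41 - 3) = 10*38 = 380)
a(k, b) = 10*k (a(k, b) = 5*(2*k) = 10*k)
1/(T(w) + a(P(4, 8), L)) = 1/((-99 - 1*(-63)) + 10*8) = 1/((-99 + 63) + 80) = 1/(-36 + 80) = 1/44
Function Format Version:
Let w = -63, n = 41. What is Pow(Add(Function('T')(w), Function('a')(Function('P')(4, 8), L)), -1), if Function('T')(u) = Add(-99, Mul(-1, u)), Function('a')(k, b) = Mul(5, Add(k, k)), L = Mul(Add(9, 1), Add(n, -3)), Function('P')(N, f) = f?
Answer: Rational(1, 44) ≈ 0.022727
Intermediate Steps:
L = 380 (L = Mul(Add(9, 1), Add(41, -3)) = Mul(10, 38) = 380)
Function('a')(k, b) = Mul(10, k) (Function('a')(k, b) = Mul(5, Mul(2, k)) = Mul(10, k))
Pow(Add(Function('T')(w), Function('a')(Function('P')(4, 8), L)), -1) = Pow(Add(Add(-99, Mul(-1, -63)), Mul(10, 8)), -1) = Pow(Add(Add(-99, 63), 80), -1) = Pow(Add(-36, 80), -1) = Pow(44, -1) = Rational(1, 44)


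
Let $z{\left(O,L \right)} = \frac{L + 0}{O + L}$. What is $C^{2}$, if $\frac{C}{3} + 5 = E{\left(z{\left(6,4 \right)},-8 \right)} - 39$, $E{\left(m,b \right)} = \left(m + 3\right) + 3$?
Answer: $\frac{318096}{25} \approx 12724.0$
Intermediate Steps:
$z{\left(O,L \right)} = \frac{L}{L + O}$
$E{\left(m,b \right)} = 6 + m$ ($E{\left(m,b \right)} = \left(3 + m\right) + 3 = 6 + m$)
$C = - \frac{564}{5}$ ($C = -15 + 3 \left(\left(6 + \frac{4}{4 + 6}\right) - 39\right) = -15 + 3 \left(\left(6 + \frac{4}{10}\right) - 39\right) = -15 + 3 \left(\left(6 + 4 \cdot \frac{1}{10}\right) - 39\right) = -15 + 3 \left(\left(6 + \frac{2}{5}\right) - 39\right) = -15 + 3 \left(\frac{32}{5} - 39\right) = -15 + 3 \left(- \frac{163}{5}\right) = -15 - \frac{489}{5} = - \frac{564}{5} \approx -112.8$)
$C^{2} = \left(- \frac{564}{5}\right)^{2} = \frac{318096}{25}$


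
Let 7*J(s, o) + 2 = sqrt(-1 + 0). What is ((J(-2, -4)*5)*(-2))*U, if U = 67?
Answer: 1340/7 - 670*I/7 ≈ 191.43 - 95.714*I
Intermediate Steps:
J(s, o) = -2/7 + I/7 (J(s, o) = -2/7 + sqrt(-1 + 0)/7 = -2/7 + sqrt(-1)/7 = -2/7 + I/7)
((J(-2, -4)*5)*(-2))*U = (((-2/7 + I/7)*5)*(-2))*67 = ((-10/7 + 5*I/7)*(-2))*67 = (20/7 - 10*I/7)*67 = 1340/7 - 670*I/7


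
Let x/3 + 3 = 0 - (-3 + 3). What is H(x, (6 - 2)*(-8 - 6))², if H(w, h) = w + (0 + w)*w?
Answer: 5184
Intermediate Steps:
x = -9 (x = -9 + 3*(0 - (-3 + 3)) = -9 + 3*(0 - 1*0) = -9 + 3*(0 + 0) = -9 + 3*0 = -9 + 0 = -9)
H(w, h) = w + w² (H(w, h) = w + w*w = w + w²)
H(x, (6 - 2)*(-8 - 6))² = (-9*(1 - 9))² = (-9*(-8))² = 72² = 5184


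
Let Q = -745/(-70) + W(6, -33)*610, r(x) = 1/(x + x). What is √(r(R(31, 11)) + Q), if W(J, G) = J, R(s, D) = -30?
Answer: √161874615/210 ≈ 60.586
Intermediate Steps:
r(x) = 1/(2*x)
Q = 51389/14 (Q = -745/(-70) + 6*610 = -745*(-1/70) + 3660 = 149/14 + 3660 = 51389/14 ≈ 3670.6)
√(r(R(31, 11)) + Q) = √((½)/(-30) + 51389/14) = √((½)*(-1/30) + 51389/14) = √(-1/60 + 51389/14) = √(1541663/420) = √161874615/210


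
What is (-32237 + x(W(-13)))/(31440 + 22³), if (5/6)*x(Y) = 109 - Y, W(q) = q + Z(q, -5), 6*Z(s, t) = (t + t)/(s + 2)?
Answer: -1764993/2314840 ≈ -0.76247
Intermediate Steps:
Z(s, t) = t/(3*(2 + s)) (Z(s, t) = ((t + t)/(s + 2))/6 = ((2*t)/(2 + s))/6 = (2*t/(2 + s))/6 = t/(3*(2 + s)))
W(q) = q - 5/(3*(2 + q)) (W(q) = q + (⅓)*(-5)/(2 + q) = q - 5/(3*(2 + q)))
x(Y) = 654/5 - 6*Y/5 (x(Y) = 6*(109 - Y)/5 = 654/5 - 6*Y/5)
(-32237 + x(W(-13)))/(31440 + 22³) = (-32237 + (654/5 - 6*(-5/3 - 13*(2 - 13))/(5*(2 - 13))))/(31440 + 22³) = (-32237 + (654/5 - 6*(-5/3 - 13*(-11))/(5*(-11))))/(31440 + 10648) = (-32237 + (654/5 - (-6)*(-5/3 + 143)/55))/42088 = (-32237 + (654/5 - (-6)*424/(55*3)))*(1/42088) = (-32237 + (654/5 - 6/5*(-424/33)))*(1/42088) = (-32237 + (654/5 + 848/55))*(1/42088) = (-32237 + 8042/55)*(1/42088) = -1764993/55*1/42088 = -1764993/2314840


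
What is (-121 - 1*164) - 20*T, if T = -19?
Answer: 95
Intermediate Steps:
(-121 - 1*164) - 20*T = (-121 - 1*164) - 20*(-19) = (-121 - 164) + 380 = -285 + 380 = 95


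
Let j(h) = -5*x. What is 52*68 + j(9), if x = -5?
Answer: 3561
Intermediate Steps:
j(h) = 25 (j(h) = -5*(-5) = 25)
52*68 + j(9) = 52*68 + 25 = 3536 + 25 = 3561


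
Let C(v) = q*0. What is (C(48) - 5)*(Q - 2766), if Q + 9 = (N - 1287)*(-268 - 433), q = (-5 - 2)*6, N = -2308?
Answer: -12586600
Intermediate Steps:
q = -42 (q = -7*6 = -42)
Q = 2520086 (Q = -9 + (-2308 - 1287)*(-268 - 433) = -9 - 3595*(-701) = -9 + 2520095 = 2520086)
C(v) = 0 (C(v) = -42*0 = 0)
(C(48) - 5)*(Q - 2766) = (0 - 5)*(2520086 - 2766) = -5*2517320 = -12586600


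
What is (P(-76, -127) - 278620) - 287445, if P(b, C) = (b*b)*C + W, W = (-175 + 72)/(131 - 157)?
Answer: -33789939/26 ≈ -1.2996e+6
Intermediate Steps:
W = 103/26 (W = -103/(-26) = -103*(-1/26) = 103/26 ≈ 3.9615)
P(b, C) = 103/26 + C*b**2 (P(b, C) = (b*b)*C + 103/26 = b**2*C + 103/26 = C*b**2 + 103/26 = 103/26 + C*b**2)
(P(-76, -127) - 278620) - 287445 = ((103/26 - 127*(-76)**2) - 278620) - 287445 = ((103/26 - 127*5776) - 278620) - 287445 = ((103/26 - 733552) - 278620) - 287445 = (-19072249/26 - 278620) - 287445 = -26316369/26 - 287445 = -33789939/26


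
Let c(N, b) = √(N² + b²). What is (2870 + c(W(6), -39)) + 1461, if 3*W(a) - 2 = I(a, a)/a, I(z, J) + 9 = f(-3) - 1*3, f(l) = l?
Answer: 4331 + √54757/6 ≈ 4370.0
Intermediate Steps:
I(z, J) = -15 (I(z, J) = -9 + (-3 - 1*3) = -9 + (-3 - 3) = -9 - 6 = -15)
W(a) = ⅔ - 5/a (W(a) = ⅔ + (-15/a)/3 = ⅔ - 5/a)
(2870 + c(W(6), -39)) + 1461 = (2870 + √((⅔ - 5/6)² + (-39)²)) + 1461 = (2870 + √((⅔ - 5*⅙)² + 1521)) + 1461 = (2870 + √((⅔ - ⅚)² + 1521)) + 1461 = (2870 + √((-⅙)² + 1521)) + 1461 = (2870 + √(1/36 + 1521)) + 1461 = (2870 + √(54757/36)) + 1461 = (2870 + √54757/6) + 1461 = 4331 + √54757/6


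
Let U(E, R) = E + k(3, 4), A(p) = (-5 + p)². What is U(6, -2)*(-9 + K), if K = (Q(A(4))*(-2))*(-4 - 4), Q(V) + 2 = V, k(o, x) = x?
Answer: -250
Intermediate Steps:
Q(V) = -2 + V
K = -16 (K = ((-2 + (-5 + 4)²)*(-2))*(-4 - 4) = ((-2 + (-1)²)*(-2))*(-8) = ((-2 + 1)*(-2))*(-8) = -1*(-2)*(-8) = 2*(-8) = -16)
U(E, R) = 4 + E (U(E, R) = E + 4 = 4 + E)
U(6, -2)*(-9 + K) = (4 + 6)*(-9 - 16) = 10*(-25) = -250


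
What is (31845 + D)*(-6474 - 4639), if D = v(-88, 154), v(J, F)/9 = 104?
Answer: -364295253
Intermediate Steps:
v(J, F) = 936 (v(J, F) = 9*104 = 936)
D = 936
(31845 + D)*(-6474 - 4639) = (31845 + 936)*(-6474 - 4639) = 32781*(-11113) = -364295253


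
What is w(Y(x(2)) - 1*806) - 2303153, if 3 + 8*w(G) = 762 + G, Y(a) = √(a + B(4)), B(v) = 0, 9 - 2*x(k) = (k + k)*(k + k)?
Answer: -18425271/8 + I*√14/16 ≈ -2.3032e+6 + 0.23385*I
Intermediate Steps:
x(k) = 9/2 - 2*k² (x(k) = 9/2 - (k + k)*(k + k)/2 = 9/2 - 2*k*2*k/2 = 9/2 - 2*k²)
Y(a) = √a (Y(a) = √(a + 0) = √a)
w(G) = 759/8 + G/8 (w(G) = -3/8 + (762 + G)/8 = -3/8 + (381/4 + G/8) = 759/8 + G/8)
w(Y(x(2)) - 1*806) - 2303153 = (759/8 + (√(9/2 - 2*2²) - 1*806)/8) - 2303153 = (759/8 + (√(9/2 - 2*4) - 806)/8) - 2303153 = (759/8 + (√(9/2 - 8) - 806)/8) - 2303153 = (759/8 + (√(-7/2) - 806)/8) - 2303153 = (759/8 + (I*√14/2 - 806)/8) - 2303153 = (759/8 + (-806 + I*√14/2)/8) - 2303153 = (759/8 + (-403/4 + I*√14/16)) - 2303153 = (-47/8 + I*√14/16) - 2303153 = -18425271/8 + I*√14/16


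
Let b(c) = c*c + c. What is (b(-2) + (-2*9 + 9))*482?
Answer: -3374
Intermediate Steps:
b(c) = c + c**2 (b(c) = c**2 + c = c + c**2)
(b(-2) + (-2*9 + 9))*482 = (-2*(1 - 2) + (-2*9 + 9))*482 = (-2*(-1) + (-18 + 9))*482 = (2 - 9)*482 = -7*482 = -3374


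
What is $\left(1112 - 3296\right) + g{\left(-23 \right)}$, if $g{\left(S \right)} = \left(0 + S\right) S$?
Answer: $-1655$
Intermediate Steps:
$g{\left(S \right)} = S^{2}$ ($g{\left(S \right)} = S S = S^{2}$)
$\left(1112 - 3296\right) + g{\left(-23 \right)} = \left(1112 - 3296\right) + \left(-23\right)^{2} = -2184 + 529 = -1655$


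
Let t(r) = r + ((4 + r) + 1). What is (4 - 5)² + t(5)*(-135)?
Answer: -2024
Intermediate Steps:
t(r) = 5 + 2*r (t(r) = r + (5 + r) = 5 + 2*r)
(4 - 5)² + t(5)*(-135) = (4 - 5)² + (5 + 2*5)*(-135) = (-1)² + (5 + 10)*(-135) = 1 + 15*(-135) = 1 - 2025 = -2024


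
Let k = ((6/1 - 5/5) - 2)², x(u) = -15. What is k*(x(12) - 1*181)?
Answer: -1764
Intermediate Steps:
k = 9 (k = ((6*1 - 5*⅕) - 2)² = ((6 - 1) - 2)² = (5 - 2)² = 3² = 9)
k*(x(12) - 1*181) = 9*(-15 - 1*181) = 9*(-15 - 181) = 9*(-196) = -1764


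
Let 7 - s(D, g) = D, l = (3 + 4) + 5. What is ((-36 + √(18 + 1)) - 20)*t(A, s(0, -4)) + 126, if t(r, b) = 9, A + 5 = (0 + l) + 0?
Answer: -378 + 9*√19 ≈ -338.77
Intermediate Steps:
l = 12 (l = 7 + 5 = 12)
s(D, g) = 7 - D
A = 7 (A = -5 + ((0 + 12) + 0) = -5 + (12 + 0) = -5 + 12 = 7)
((-36 + √(18 + 1)) - 20)*t(A, s(0, -4)) + 126 = ((-36 + √(18 + 1)) - 20)*9 + 126 = ((-36 + √19) - 20)*9 + 126 = (-56 + √19)*9 + 126 = (-504 + 9*√19) + 126 = -378 + 9*√19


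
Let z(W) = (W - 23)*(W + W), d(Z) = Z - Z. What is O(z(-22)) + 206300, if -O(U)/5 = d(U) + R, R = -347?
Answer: 208035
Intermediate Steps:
d(Z) = 0
z(W) = 2*W*(-23 + W) (z(W) = (-23 + W)*(2*W) = 2*W*(-23 + W))
O(U) = 1735 (O(U) = -5*(0 - 347) = -5*(-347) = 1735)
O(z(-22)) + 206300 = 1735 + 206300 = 208035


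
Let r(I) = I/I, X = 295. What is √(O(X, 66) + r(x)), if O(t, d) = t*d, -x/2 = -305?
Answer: √19471 ≈ 139.54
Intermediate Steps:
x = 610 (x = -2*(-305) = 610)
r(I) = 1
O(t, d) = d*t
√(O(X, 66) + r(x)) = √(66*295 + 1) = √(19470 + 1) = √19471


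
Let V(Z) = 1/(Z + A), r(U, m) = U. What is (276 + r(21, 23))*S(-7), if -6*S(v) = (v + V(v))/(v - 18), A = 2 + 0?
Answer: -1782/125 ≈ -14.256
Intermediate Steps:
A = 2
V(Z) = 1/(2 + Z) (V(Z) = 1/(Z + 2) = 1/(2 + Z))
S(v) = -(v + 1/(2 + v))/(6*(-18 + v)) (S(v) = -(v + 1/(2 + v))/(6*(v - 18)) = -(v + 1/(2 + v))/(6*(-18 + v)))
(276 + r(21, 23))*S(-7) = (276 + 21)*((-1 - 1*(-7)*(2 - 7))/(6*(-18 - 7)*(2 - 7))) = 297*((⅙)*(-1 - 1*(-7)*(-5))/(-25*(-5))) = 297*((⅙)*(-1/25)*(-⅕)*(-1 - 35)) = 297*((⅙)*(-1/25)*(-⅕)*(-36)) = 297*(-6/125) = -1782/125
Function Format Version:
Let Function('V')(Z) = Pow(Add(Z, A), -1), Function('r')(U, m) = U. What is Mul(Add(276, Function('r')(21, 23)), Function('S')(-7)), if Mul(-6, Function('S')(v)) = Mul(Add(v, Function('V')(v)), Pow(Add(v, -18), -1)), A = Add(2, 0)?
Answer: Rational(-1782, 125) ≈ -14.256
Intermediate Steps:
A = 2
Function('V')(Z) = Pow(Add(2, Z), -1) (Function('V')(Z) = Pow(Add(Z, 2), -1) = Pow(Add(2, Z), -1))
Function('S')(v) = Mul(Rational(-1, 6), Pow(Add(-18, v), -1), Add(v, Pow(Add(2, v), -1))) (Function('S')(v) = Mul(Rational(-1, 6), Mul(Add(v, Pow(Add(2, v), -1)), Pow(Add(v, -18), -1))) = Mul(Rational(-1, 6), Mul(Add(v, Pow(Add(2, v), -1)), Pow(Add(-18, v), -1))) = Mul(Rational(-1, 6), Mul(Pow(Add(-18, v), -1), Add(v, Pow(Add(2, v), -1)))) = Mul(Rational(-1, 6), Pow(Add(-18, v), -1), Add(v, Pow(Add(2, v), -1))))
Mul(Add(276, Function('r')(21, 23)), Function('S')(-7)) = Mul(Add(276, 21), Mul(Rational(1, 6), Pow(Add(-18, -7), -1), Pow(Add(2, -7), -1), Add(-1, Mul(-1, -7, Add(2, -7))))) = Mul(297, Mul(Rational(1, 6), Pow(-25, -1), Pow(-5, -1), Add(-1, Mul(-1, -7, -5)))) = Mul(297, Mul(Rational(1, 6), Rational(-1, 25), Rational(-1, 5), Add(-1, -35))) = Mul(297, Mul(Rational(1, 6), Rational(-1, 25), Rational(-1, 5), -36)) = Mul(297, Rational(-6, 125)) = Rational(-1782, 125)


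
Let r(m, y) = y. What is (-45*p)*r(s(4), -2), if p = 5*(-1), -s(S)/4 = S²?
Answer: -450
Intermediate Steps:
s(S) = -4*S²
p = -5
(-45*p)*r(s(4), -2) = -45*(-5)*(-2) = 225*(-2) = -450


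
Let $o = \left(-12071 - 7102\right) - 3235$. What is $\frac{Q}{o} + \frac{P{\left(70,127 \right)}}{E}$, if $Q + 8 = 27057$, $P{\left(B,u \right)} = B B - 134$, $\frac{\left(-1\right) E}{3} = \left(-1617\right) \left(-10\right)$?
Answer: $- \frac{709471759}{543506040} \approx -1.3054$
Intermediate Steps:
$E = -48510$ ($E = - 3 \left(\left(-1617\right) \left(-10\right)\right) = \left(-3\right) 16170 = -48510$)
$P{\left(B,u \right)} = -134 + B^{2}$ ($P{\left(B,u \right)} = B^{2} - 134 = -134 + B^{2}$)
$Q = 27049$ ($Q = -8 + 27057 = 27049$)
$o = -22408$ ($o = -19173 - 3235 = -22408$)
$\frac{Q}{o} + \frac{P{\left(70,127 \right)}}{E} = \frac{27049}{-22408} + \frac{-134 + 70^{2}}{-48510} = 27049 \left(- \frac{1}{22408}\right) + \left(-134 + 4900\right) \left(- \frac{1}{48510}\right) = - \frac{27049}{22408} + 4766 \left(- \frac{1}{48510}\right) = - \frac{27049}{22408} - \frac{2383}{24255} = - \frac{709471759}{543506040}$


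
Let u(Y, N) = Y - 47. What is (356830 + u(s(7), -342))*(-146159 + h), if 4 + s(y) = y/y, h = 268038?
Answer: 43483989620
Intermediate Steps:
s(y) = -3 (s(y) = -4 + y/y = -4 + 1 = -3)
u(Y, N) = -47 + Y
(356830 + u(s(7), -342))*(-146159 + h) = (356830 + (-47 - 3))*(-146159 + 268038) = (356830 - 50)*121879 = 356780*121879 = 43483989620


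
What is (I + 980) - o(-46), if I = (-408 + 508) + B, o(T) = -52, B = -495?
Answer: 637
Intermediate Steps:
I = -395 (I = (-408 + 508) - 495 = 100 - 495 = -395)
(I + 980) - o(-46) = (-395 + 980) - 1*(-52) = 585 + 52 = 637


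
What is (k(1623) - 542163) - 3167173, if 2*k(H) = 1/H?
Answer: -12040504655/3246 ≈ -3.7093e+6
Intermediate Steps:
k(H) = 1/(2*H)
(k(1623) - 542163) - 3167173 = ((½)/1623 - 542163) - 3167173 = ((½)*(1/1623) - 542163) - 3167173 = (1/3246 - 542163) - 3167173 = -1759861097/3246 - 3167173 = -12040504655/3246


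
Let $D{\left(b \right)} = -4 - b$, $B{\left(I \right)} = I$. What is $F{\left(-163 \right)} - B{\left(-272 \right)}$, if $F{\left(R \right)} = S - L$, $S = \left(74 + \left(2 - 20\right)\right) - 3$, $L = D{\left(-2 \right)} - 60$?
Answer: $387$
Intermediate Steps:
$L = -62$ ($L = \left(-4 - -2\right) - 60 = \left(-4 + 2\right) - 60 = -2 - 60 = -62$)
$S = 53$ ($S = \left(74 - 18\right) - 3 = 56 - 3 = 53$)
$F{\left(R \right)} = 115$ ($F{\left(R \right)} = 53 - -62 = 53 + 62 = 115$)
$F{\left(-163 \right)} - B{\left(-272 \right)} = 115 - -272 = 115 + 272 = 387$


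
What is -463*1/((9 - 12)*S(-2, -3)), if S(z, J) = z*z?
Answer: 463/12 ≈ 38.583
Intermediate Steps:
S(z, J) = z²
-463*1/((9 - 12)*S(-2, -3)) = -463*1/(4*(9 - 12)) = -463/((-3*4)) = -463/(-12) = -463*(-1/12) = 463/12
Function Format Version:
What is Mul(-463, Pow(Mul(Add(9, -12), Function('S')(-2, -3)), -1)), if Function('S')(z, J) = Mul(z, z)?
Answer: Rational(463, 12) ≈ 38.583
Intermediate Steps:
Function('S')(z, J) = Pow(z, 2)
Mul(-463, Pow(Mul(Add(9, -12), Function('S')(-2, -3)), -1)) = Mul(-463, Pow(Mul(Add(9, -12), Pow(-2, 2)), -1)) = Mul(-463, Pow(Mul(-3, 4), -1)) = Mul(-463, Pow(-12, -1)) = Mul(-463, Rational(-1, 12)) = Rational(463, 12)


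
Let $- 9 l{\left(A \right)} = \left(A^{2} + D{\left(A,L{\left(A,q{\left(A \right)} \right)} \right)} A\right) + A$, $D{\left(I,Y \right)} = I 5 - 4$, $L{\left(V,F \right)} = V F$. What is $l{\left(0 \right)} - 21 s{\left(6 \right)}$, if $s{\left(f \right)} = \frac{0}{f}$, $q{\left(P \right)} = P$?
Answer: $0$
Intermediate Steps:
$L{\left(V,F \right)} = F V$
$s{\left(f \right)} = 0$
$D{\left(I,Y \right)} = -4 + 5 I$ ($D{\left(I,Y \right)} = 5 I - 4 = -4 + 5 I$)
$l{\left(A \right)} = - \frac{A}{9} - \frac{A^{2}}{9} - \frac{A \left(-4 + 5 A\right)}{9}$ ($l{\left(A \right)} = - \frac{\left(A^{2} + \left(-4 + 5 A\right) A\right) + A}{9} = - \frac{\left(A^{2} + A \left(-4 + 5 A\right)\right) + A}{9} = - \frac{A + A^{2} + A \left(-4 + 5 A\right)}{9} = - \frac{A}{9} - \frac{A^{2}}{9} - \frac{A \left(-4 + 5 A\right)}{9}$)
$l{\left(0 \right)} - 21 s{\left(6 \right)} = \frac{1}{3} \cdot 0 \left(1 - 0\right) - 0 = \frac{1}{3} \cdot 0 \left(1 + 0\right) + 0 = \frac{1}{3} \cdot 0 \cdot 1 + 0 = 0 + 0 = 0$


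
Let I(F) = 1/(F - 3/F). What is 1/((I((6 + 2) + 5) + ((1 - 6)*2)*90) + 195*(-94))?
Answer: -166/3192167 ≈ -5.2002e-5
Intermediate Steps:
1/((I((6 + 2) + 5) + ((1 - 6)*2)*90) + 195*(-94)) = 1/((((6 + 2) + 5)/(-3 + ((6 + 2) + 5)²) + ((1 - 6)*2)*90) + 195*(-94)) = 1/(((8 + 5)/(-3 + (8 + 5)²) - 5*2*90) - 18330) = 1/((13/(-3 + 13²) - 10*90) - 18330) = 1/((13/(-3 + 169) - 900) - 18330) = 1/((13/166 - 900) - 18330) = 1/(-149387/166 - 18330) = 1/(-3192167/166) = -166/3192167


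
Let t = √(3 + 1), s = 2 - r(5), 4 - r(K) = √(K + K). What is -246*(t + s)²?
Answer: -2460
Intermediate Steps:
r(K) = 4 - √2*√K (r(K) = 4 - √(K + K) = 4 - √(2*K) = 4 - √2*√K)
s = -2 + √10 (s = 2 - (4 - √2*√5) = 2 - (4 - √10) = 2 + (-4 + √10) = -2 + √10 ≈ 1.1623)
t = 2 (t = √4 = 2)
-246*(t + s)² = -246*(2 + (-2 + √10))² = -246*(√10)² = -246*10 = -2460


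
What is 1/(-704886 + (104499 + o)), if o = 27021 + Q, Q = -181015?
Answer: -1/754381 ≈ -1.3256e-6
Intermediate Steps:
o = -153994 (o = 27021 - 181015 = -153994)
1/(-704886 + (104499 + o)) = 1/(-704886 + (104499 - 153994)) = 1/(-704886 - 49495) = 1/(-754381) = -1/754381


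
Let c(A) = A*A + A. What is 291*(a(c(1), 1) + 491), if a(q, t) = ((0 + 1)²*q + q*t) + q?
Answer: 144627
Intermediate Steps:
c(A) = A + A² (c(A) = A² + A = A + A²)
a(q, t) = 2*q + q*t (a(q, t) = (1²*q + q*t) + q = (1*q + q*t) + q = (q + q*t) + q = 2*q + q*t)
291*(a(c(1), 1) + 491) = 291*((1*(1 + 1))*(2 + 1) + 491) = 291*((1*2)*3 + 491) = 291*(2*3 + 491) = 291*(6 + 491) = 291*497 = 144627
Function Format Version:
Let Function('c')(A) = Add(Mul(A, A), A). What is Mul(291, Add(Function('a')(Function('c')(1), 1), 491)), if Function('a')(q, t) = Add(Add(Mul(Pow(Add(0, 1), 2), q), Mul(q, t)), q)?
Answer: 144627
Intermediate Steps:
Function('c')(A) = Add(A, Pow(A, 2)) (Function('c')(A) = Add(Pow(A, 2), A) = Add(A, Pow(A, 2)))
Function('a')(q, t) = Add(Mul(2, q), Mul(q, t)) (Function('a')(q, t) = Add(Add(Mul(Pow(1, 2), q), Mul(q, t)), q) = Add(Add(Mul(1, q), Mul(q, t)), q) = Add(Add(q, Mul(q, t)), q) = Add(Mul(2, q), Mul(q, t)))
Mul(291, Add(Function('a')(Function('c')(1), 1), 491)) = Mul(291, Add(Mul(Mul(1, Add(1, 1)), Add(2, 1)), 491)) = Mul(291, Add(Mul(Mul(1, 2), 3), 491)) = Mul(291, Add(Mul(2, 3), 491)) = Mul(291, Add(6, 491)) = Mul(291, 497) = 144627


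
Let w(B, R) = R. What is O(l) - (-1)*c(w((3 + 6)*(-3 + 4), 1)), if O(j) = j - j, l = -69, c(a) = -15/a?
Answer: -15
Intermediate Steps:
O(j) = 0
O(l) - (-1)*c(w((3 + 6)*(-3 + 4), 1)) = 0 - (-1)*(-15/1) = 0 - (-1)*(-15*1) = 0 - (-1)*(-15) = 0 - 1*15 = 0 - 15 = -15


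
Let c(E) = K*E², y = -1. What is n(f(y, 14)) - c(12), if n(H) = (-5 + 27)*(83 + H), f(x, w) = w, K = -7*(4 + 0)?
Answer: 6166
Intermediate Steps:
K = -28 (K = -7*4 = -28)
n(H) = 1826 + 22*H (n(H) = 22*(83 + H) = 1826 + 22*H)
c(E) = -28*E²
n(f(y, 14)) - c(12) = (1826 + 22*14) - (-28)*12² = (1826 + 308) - (-28)*144 = 2134 - 1*(-4032) = 2134 + 4032 = 6166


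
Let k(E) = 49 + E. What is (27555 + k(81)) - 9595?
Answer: 18090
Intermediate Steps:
(27555 + k(81)) - 9595 = (27555 + (49 + 81)) - 9595 = (27555 + 130) - 9595 = 27685 - 9595 = 18090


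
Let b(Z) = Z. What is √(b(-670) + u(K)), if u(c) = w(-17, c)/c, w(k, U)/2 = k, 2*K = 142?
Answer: 2*I*√844971/71 ≈ 25.894*I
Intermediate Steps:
K = 71 (K = (½)*142 = 71)
w(k, U) = 2*k
u(c) = -34/c (u(c) = (2*(-17))/c = -34/c)
√(b(-670) + u(K)) = √(-670 - 34/71) = √(-47604/71) = 2*I*√844971/71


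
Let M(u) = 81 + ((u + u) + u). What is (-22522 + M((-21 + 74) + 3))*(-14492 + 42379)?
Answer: -621127151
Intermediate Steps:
M(u) = 81 + 3*u (M(u) = 81 + (2*u + u) = 81 + 3*u)
(-22522 + M((-21 + 74) + 3))*(-14492 + 42379) = (-22522 + (81 + 3*((-21 + 74) + 3)))*(-14492 + 42379) = (-22522 + (81 + 3*(53 + 3)))*27887 = (-22522 + (81 + 3*56))*27887 = (-22522 + (81 + 168))*27887 = (-22522 + 249)*27887 = -22273*27887 = -621127151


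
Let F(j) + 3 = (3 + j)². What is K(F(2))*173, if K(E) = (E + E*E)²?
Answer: 44294228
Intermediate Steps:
F(j) = -3 + (3 + j)²
K(E) = (E + E²)²
K(F(2))*173 = ((-3 + (3 + 2)²)²*(1 + (-3 + (3 + 2)²))²)*173 = ((-3 + 5²)²*(1 + (-3 + 5²))²)*173 = ((-3 + 25)²*(1 + (-3 + 25))²)*173 = (22²*(1 + 22)²)*173 = (484*23²)*173 = (484*529)*173 = 256036*173 = 44294228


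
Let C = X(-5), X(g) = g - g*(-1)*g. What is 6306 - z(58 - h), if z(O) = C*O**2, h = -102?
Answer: -505694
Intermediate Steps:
X(g) = g + g**2 (X(g) = g - (-g)*g = g - (-1)*g**2 = g + g**2)
C = 20 (C = -5*(1 - 5) = -5*(-4) = 20)
z(O) = 20*O**2
6306 - z(58 - h) = 6306 - 20*(58 - 1*(-102))**2 = 6306 - 20*(58 + 102)**2 = 6306 - 20*160**2 = 6306 - 20*25600 = 6306 - 1*512000 = 6306 - 512000 = -505694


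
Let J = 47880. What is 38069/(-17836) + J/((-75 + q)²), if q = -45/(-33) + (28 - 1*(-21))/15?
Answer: 18117530132851/2404566065356 ≈ 7.5346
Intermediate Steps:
q = 764/165 (q = -45*(-1/33) + (28 + 21)*(1/15) = 15/11 + 49*(1/15) = 15/11 + 49/15 = 764/165 ≈ 4.6303)
38069/(-17836) + J/((-75 + q)²) = 38069/(-17836) + 47880/((-75 + 764/165)²) = 38069*(-1/17836) + 47880/((-11611/165)²) = -38069/17836 + 47880/(134815321/27225) = -38069/17836 + 47880*(27225/134815321) = -38069/17836 + 1303533000/134815321 = 18117530132851/2404566065356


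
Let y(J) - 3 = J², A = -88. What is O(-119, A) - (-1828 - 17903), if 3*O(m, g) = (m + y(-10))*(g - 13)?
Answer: 60809/3 ≈ 20270.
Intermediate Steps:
y(J) = 3 + J²
O(m, g) = (-13 + g)*(103 + m)/3 (O(m, g) = ((m + (3 + (-10)²))*(g - 13))/3 = ((m + (3 + 100))*(-13 + g))/3 = ((m + 103)*(-13 + g))/3 = ((103 + m)*(-13 + g))/3 = ((-13 + g)*(103 + m))/3 = (-13 + g)*(103 + m)/3)
O(-119, A) - (-1828 - 17903) = (-1339/3 - 13/3*(-119) + (103/3)*(-88) + (⅓)*(-88)*(-119)) - (-1828 - 17903) = (-1339/3 + 1547/3 - 9064/3 + 10472/3) - 1*(-19731) = 1616/3 + 19731 = 60809/3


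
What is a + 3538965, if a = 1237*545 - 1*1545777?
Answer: 2667353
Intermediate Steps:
a = -871612 (a = 674165 - 1545777 = -871612)
a + 3538965 = -871612 + 3538965 = 2667353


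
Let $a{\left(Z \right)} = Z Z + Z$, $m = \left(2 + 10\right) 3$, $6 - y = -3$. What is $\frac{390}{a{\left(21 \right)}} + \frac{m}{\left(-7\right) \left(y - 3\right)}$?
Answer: $- \frac{1}{77} \approx -0.012987$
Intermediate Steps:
$y = 9$ ($y = 6 - -3 = 6 + 3 = 9$)
$m = 36$ ($m = 12 \cdot 3 = 36$)
$a{\left(Z \right)} = Z + Z^{2}$ ($a{\left(Z \right)} = Z^{2} + Z = Z + Z^{2}$)
$\frac{390}{a{\left(21 \right)}} + \frac{m}{\left(-7\right) \left(y - 3\right)} = \frac{390}{21 \left(1 + 21\right)} + \frac{36}{\left(-7\right) \left(9 - 3\right)} = \frac{390}{21 \cdot 22} + \frac{36}{\left(-7\right) 6} = \frac{390}{462} + \frac{36}{-42} = 390 \cdot \frac{1}{462} + 36 \left(- \frac{1}{42}\right) = \frac{65}{77} - \frac{6}{7} = - \frac{1}{77}$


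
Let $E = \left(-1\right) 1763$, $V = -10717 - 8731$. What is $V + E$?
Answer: $-21211$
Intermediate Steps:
$V = -19448$
$E = -1763$
$V + E = -19448 - 1763 = -21211$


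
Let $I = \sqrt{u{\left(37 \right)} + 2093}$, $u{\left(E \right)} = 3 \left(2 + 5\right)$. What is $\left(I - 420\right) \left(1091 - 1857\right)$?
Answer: $321720 - 766 \sqrt{2114} \approx 2.865 \cdot 10^{5}$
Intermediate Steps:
$u{\left(E \right)} = 21$ ($u{\left(E \right)} = 3 \cdot 7 = 21$)
$I = \sqrt{2114}$ ($I = \sqrt{21 + 2093} = \sqrt{2114} \approx 45.978$)
$\left(I - 420\right) \left(1091 - 1857\right) = \left(\sqrt{2114} - 420\right) \left(1091 - 1857\right) = \left(\sqrt{2114} + \left(-2421 + 2001\right)\right) \left(-766\right) = \left(\sqrt{2114} - 420\right) \left(-766\right) = \left(-420 + \sqrt{2114}\right) \left(-766\right) = 321720 - 766 \sqrt{2114}$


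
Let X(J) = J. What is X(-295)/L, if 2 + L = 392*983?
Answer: -295/385334 ≈ -0.00076557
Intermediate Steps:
L = 385334 (L = -2 + 392*983 = -2 + 385336 = 385334)
X(-295)/L = -295/385334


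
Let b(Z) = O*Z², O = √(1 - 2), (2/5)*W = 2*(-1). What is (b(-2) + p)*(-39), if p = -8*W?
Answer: -1560 - 156*I ≈ -1560.0 - 156.0*I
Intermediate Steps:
W = -5 (W = 5*(2*(-1))/2 = (5/2)*(-2) = -5)
O = I (O = √(-1) = I ≈ 1.0*I)
b(Z) = I*Z²
p = 40 (p = -8*(-5) = 40)
(b(-2) + p)*(-39) = (I*(-2)² + 40)*(-39) = (I*4 + 40)*(-39) = (4*I + 40)*(-39) = (40 + 4*I)*(-39) = -1560 - 156*I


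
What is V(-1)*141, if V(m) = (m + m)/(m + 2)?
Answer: -282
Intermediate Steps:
V(m) = 2*m/(2 + m) (V(m) = (2*m)/(2 + m) = 2*m/(2 + m))
V(-1)*141 = (2*(-1)/(2 - 1))*141 = (2*(-1)/1)*141 = (2*(-1)*1)*141 = -2*141 = -282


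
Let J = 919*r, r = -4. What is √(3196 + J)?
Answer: 4*I*√30 ≈ 21.909*I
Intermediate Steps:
J = -3676 (J = 919*(-4) = -3676)
√(3196 + J) = √(3196 - 3676) = √(-480) = 4*I*√30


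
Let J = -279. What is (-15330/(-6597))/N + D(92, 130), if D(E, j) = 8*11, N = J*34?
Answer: 917824861/10429857 ≈ 88.000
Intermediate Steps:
N = -9486 (N = -279*34 = -9486)
D(E, j) = 88
(-15330/(-6597))/N + D(92, 130) = -15330/(-6597)/(-9486) + 88 = -15330*(-1/6597)*(-1/9486) + 88 = (5110/2199)*(-1/9486) + 88 = -2555/10429857 + 88 = 917824861/10429857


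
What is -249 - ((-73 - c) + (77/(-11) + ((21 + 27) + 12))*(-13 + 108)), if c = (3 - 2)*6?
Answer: -5205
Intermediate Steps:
c = 6 (c = 1*6 = 6)
-249 - ((-73 - c) + (77/(-11) + ((21 + 27) + 12))*(-13 + 108)) = -249 - ((-73 - 1*6) + (77/(-11) + ((21 + 27) + 12))*(-13 + 108)) = -249 - ((-73 - 6) + (77*(-1/11) + (48 + 12))*95) = -249 - (-79 + (-7 + 60)*95) = -249 - (-79 + 53*95) = -249 - (-79 + 5035) = -249 - 1*4956 = -249 - 4956 = -5205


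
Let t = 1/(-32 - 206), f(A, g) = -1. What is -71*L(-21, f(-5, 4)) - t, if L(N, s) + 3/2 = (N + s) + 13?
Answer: 88715/119 ≈ 745.50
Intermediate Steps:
t = -1/238 (t = 1/(-238) = -1/238 ≈ -0.0042017)
L(N, s) = 23/2 + N + s (L(N, s) = -3/2 + ((N + s) + 13) = -3/2 + (13 + N + s) = 23/2 + N + s)
-71*L(-21, f(-5, 4)) - t = -71*(23/2 - 21 - 1) - 1*(-1/238) = -71*(-21/2) + 1/238 = 1491/2 + 1/238 = 88715/119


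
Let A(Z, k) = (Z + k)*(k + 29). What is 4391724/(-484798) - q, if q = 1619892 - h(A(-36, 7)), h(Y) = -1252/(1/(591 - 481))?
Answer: -426045587050/242399 ≈ -1.7576e+6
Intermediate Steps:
A(Z, k) = (29 + k)*(Z + k) (A(Z, k) = (Z + k)*(29 + k) = (29 + k)*(Z + k))
h(Y) = -137720 (h(Y) = -1252/(1/110) = -1252/1/110 = -1252*110 = -137720)
q = 1757612 (q = 1619892 - 1*(-137720) = 1619892 + 137720 = 1757612)
4391724/(-484798) - q = 4391724/(-484798) - 1*1757612 = 4391724*(-1/484798) - 1757612 = -2195862/242399 - 1757612 = -426045587050/242399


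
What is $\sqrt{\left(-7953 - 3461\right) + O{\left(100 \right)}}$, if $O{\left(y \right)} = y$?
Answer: $i \sqrt{11314} \approx 106.37 i$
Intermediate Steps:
$\sqrt{\left(-7953 - 3461\right) + O{\left(100 \right)}} = \sqrt{\left(-7953 - 3461\right) + 100} = \sqrt{-11414 + 100} = \sqrt{-11314} = i \sqrt{11314}$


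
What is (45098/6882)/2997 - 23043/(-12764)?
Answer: 237922831547/131631009228 ≈ 1.8075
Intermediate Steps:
(45098/6882)/2997 - 23043/(-12764) = (45098*(1/6882))*(1/2997) - 23043*(-1/12764) = (22549/3441)*(1/2997) + 23043/12764 = 22549/10312677 + 23043/12764 = 237922831547/131631009228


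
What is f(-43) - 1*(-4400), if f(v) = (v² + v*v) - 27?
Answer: 8071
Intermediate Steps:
f(v) = -27 + 2*v² (f(v) = (v² + v²) - 27 = 2*v² - 27 = -27 + 2*v²)
f(-43) - 1*(-4400) = (-27 + 2*(-43)²) - 1*(-4400) = (-27 + 2*1849) + 4400 = (-27 + 3698) + 4400 = 3671 + 4400 = 8071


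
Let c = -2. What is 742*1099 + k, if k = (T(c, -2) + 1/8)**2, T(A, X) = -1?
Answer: 52189361/64 ≈ 8.1546e+5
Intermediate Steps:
k = 49/64 (k = (-1 + 1/8)**2 = (-7/8)**2 = 49/64 ≈ 0.76563)
742*1099 + k = 742*1099 + 49/64 = 815458 + 49/64 = 52189361/64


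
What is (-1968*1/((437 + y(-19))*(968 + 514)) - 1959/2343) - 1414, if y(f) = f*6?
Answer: -88157224015/62308961 ≈ -1414.8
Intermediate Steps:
y(f) = 6*f
(-1968*1/((437 + y(-19))*(968 + 514)) - 1959/2343) - 1414 = (-1968*1/((437 + 6*(-19))*(968 + 514)) - 1959/2343) - 1414 = (-1968*1/(1482*(437 - 114)) - 1959*1/2343) - 1414 = (-1968/(1482*323) - 653/781) - 1414 = (-1968/478686 - 653/781) - 1414 = (-1968*1/478686 - 653/781) - 1414 = (-328/79781 - 653/781) - 1414 = -52353161/62308961 - 1414 = -88157224015/62308961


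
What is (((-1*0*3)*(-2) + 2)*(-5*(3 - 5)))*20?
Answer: 400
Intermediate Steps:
(((-1*0*3)*(-2) + 2)*(-5*(3 - 5)))*20 = (((0*3)*(-2) + 2)*(-5*(-2)))*20 = ((0*(-2) + 2)*10)*20 = ((0 + 2)*10)*20 = (2*10)*20 = 20*20 = 400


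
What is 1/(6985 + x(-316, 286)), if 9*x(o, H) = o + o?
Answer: 9/62233 ≈ 0.00014462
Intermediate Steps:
x(o, H) = 2*o/9 (x(o, H) = (o + o)/9 = (2*o)/9 = 2*o/9)
1/(6985 + x(-316, 286)) = 1/(6985 + (2/9)*(-316)) = 1/(6985 - 632/9) = 1/(62233/9) = 9/62233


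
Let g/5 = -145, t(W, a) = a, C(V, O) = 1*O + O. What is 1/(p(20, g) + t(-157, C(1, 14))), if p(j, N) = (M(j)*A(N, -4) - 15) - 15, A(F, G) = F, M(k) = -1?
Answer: 1/723 ≈ 0.0013831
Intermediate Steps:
C(V, O) = 2*O (C(V, O) = O + O = 2*O)
g = -725 (g = 5*(-145) = -725)
p(j, N) = -30 - N (p(j, N) = (-N - 15) - 15 = (-15 - N) - 15 = -30 - N)
1/(p(20, g) + t(-157, C(1, 14))) = 1/((-30 - 1*(-725)) + 2*14) = 1/((-30 + 725) + 28) = 1/(695 + 28) = 1/723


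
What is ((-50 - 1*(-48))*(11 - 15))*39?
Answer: 312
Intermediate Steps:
((-50 - 1*(-48))*(11 - 15))*39 = ((-50 + 48)*(-4))*39 = -2*(-4)*39 = 8*39 = 312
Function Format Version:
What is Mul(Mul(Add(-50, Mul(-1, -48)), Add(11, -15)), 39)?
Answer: 312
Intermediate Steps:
Mul(Mul(Add(-50, Mul(-1, -48)), Add(11, -15)), 39) = Mul(Mul(Add(-50, 48), -4), 39) = Mul(Mul(-2, -4), 39) = Mul(8, 39) = 312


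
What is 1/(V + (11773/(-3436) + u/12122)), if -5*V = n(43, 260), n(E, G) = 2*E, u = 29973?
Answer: -104127980/1890313951 ≈ -0.055085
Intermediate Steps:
V = -86/5 (V = -2*43/5 = -⅕*86 = -86/5 ≈ -17.200)
1/(V + (11773/(-3436) + u/12122)) = 1/(-86/5 + (11773/(-3436) + 29973/12122)) = 1/(-86/5 + (11773*(-1/3436) + 29973*(1/12122))) = 1/(-86/5 + (-11773/3436 + 29973/12122)) = 1/(-86/5 - 19862539/20825596) = 1/(-1890313951/104127980) = -104127980/1890313951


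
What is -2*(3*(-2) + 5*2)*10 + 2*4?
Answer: -72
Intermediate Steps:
-2*(3*(-2) + 5*2)*10 + 2*4 = -2*(-6 + 10)*10 + 8 = -2*4*10 + 8 = -8*10 + 8 = -80 + 8 = -72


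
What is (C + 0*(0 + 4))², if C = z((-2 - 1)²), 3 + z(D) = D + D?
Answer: 225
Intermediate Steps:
z(D) = -3 + 2*D (z(D) = -3 + (D + D) = -3 + 2*D)
C = 15 (C = -3 + 2*(-2 - 1)² = -3 + 2*(-3)² = -3 + 2*9 = -3 + 18 = 15)
(C + 0*(0 + 4))² = (15 + 0*(0 + 4))² = (15 + 0*4)² = (15 + 0)² = 15² = 225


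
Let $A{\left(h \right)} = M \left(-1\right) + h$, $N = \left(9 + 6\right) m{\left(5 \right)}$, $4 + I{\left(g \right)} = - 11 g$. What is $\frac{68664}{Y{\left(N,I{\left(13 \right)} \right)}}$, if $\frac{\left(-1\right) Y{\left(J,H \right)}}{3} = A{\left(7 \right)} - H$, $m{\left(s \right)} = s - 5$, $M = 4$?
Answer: $- \frac{11444}{75} \approx -152.59$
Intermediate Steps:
$m{\left(s \right)} = -5 + s$ ($m{\left(s \right)} = s - 5 = -5 + s$)
$I{\left(g \right)} = -4 - 11 g$
$N = 0$ ($N = \left(9 + 6\right) \left(-5 + 5\right) = 15 \cdot 0 = 0$)
$A{\left(h \right)} = -4 + h$ ($A{\left(h \right)} = 4 \left(-1\right) + h = -4 + h$)
$Y{\left(J,H \right)} = -9 + 3 H$ ($Y{\left(J,H \right)} = - 3 \left(\left(-4 + 7\right) - H\right) = - 3 \left(3 - H\right) = -9 + 3 H$)
$\frac{68664}{Y{\left(N,I{\left(13 \right)} \right)}} = \frac{68664}{-9 + 3 \left(-4 - 143\right)} = \frac{68664}{-9 + 3 \left(-147\right)} = \frac{68664}{-9 - 441} = \frac{68664}{-450} = 68664 \left(- \frac{1}{450}\right) = - \frac{11444}{75}$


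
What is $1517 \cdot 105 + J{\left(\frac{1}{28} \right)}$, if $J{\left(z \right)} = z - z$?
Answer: $159285$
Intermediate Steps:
$J{\left(z \right)} = 0$
$1517 \cdot 105 + J{\left(\frac{1}{28} \right)} = 1517 \cdot 105 + 0 = 159285 + 0 = 159285$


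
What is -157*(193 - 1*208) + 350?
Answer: 2705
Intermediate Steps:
-157*(193 - 1*208) + 350 = -157*(193 - 208) + 350 = -157*(-15) + 350 = 2355 + 350 = 2705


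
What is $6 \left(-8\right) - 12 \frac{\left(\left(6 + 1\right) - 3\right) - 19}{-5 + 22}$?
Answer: $- \frac{636}{17} \approx -37.412$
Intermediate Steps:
$6 \left(-8\right) - 12 \frac{\left(\left(6 + 1\right) - 3\right) - 19}{-5 + 22} = -48 - 12 \frac{\left(7 - 3\right) - 19}{17} = -48 - 12 \left(4 - 19\right) \frac{1}{17} = -48 - 12 \left(\left(-15\right) \frac{1}{17}\right) = -48 - - \frac{180}{17} = -48 + \frac{180}{17} = - \frac{636}{17}$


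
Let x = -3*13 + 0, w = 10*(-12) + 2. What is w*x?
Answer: 4602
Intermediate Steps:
w = -118 (w = -120 + 2 = -118)
x = -39 (x = -39 + 0 = -39)
w*x = -118*(-39) = 4602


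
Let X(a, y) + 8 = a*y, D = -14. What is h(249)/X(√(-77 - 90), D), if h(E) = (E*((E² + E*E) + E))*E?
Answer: -1711930278/911 + 5991755973*I*√167/1822 ≈ -1.8792e+6 + 4.2498e+7*I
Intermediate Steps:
X(a, y) = -8 + a*y
h(E) = E²*(E + 2*E²) (h(E) = (E*((E² + E²) + E))*E = (E*(2*E² + E))*E = (E*(E + 2*E²))*E = E²*(E + 2*E²))
h(249)/X(√(-77 - 90), D) = (249³*(1 + 2*249))/(-8 + √(-77 - 90)*(-14)) = (15438249*(1 + 498))/(-8 + √(-167)*(-14)) = (15438249*499)/(-8 + (I*√167)*(-14)) = 7703686251/(-8 - 14*I*√167)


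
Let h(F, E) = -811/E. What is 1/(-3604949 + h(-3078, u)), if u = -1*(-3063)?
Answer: -3063/11041959598 ≈ -2.7740e-7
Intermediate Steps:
u = 3063
1/(-3604949 + h(-3078, u)) = 1/(-3604949 - 811/3063) = 1/(-11041959598/3063) = -3063/11041959598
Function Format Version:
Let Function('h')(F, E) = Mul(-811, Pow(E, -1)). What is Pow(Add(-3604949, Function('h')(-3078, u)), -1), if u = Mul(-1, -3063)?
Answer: Rational(-3063, 11041959598) ≈ -2.7740e-7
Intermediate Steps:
u = 3063
Pow(Add(-3604949, Function('h')(-3078, u)), -1) = Pow(Add(-3604949, Mul(-811, Pow(3063, -1))), -1) = Pow(Add(-3604949, Mul(-811, Rational(1, 3063))), -1) = Pow(Add(-3604949, Rational(-811, 3063)), -1) = Pow(Rational(-11041959598, 3063), -1) = Rational(-3063, 11041959598)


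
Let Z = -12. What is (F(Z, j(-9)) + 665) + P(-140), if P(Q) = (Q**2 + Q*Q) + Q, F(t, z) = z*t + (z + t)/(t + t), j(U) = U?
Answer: 318671/8 ≈ 39834.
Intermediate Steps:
F(t, z) = t*z + (t + z)/(2*t) (F(t, z) = t*z + (t + z)/((2*t)) = t*z + (t + z)*(1/(2*t)) = t*z + (t + z)/(2*t))
P(Q) = Q + 2*Q**2 (P(Q) = (Q**2 + Q**2) + Q = 2*Q**2 + Q = Q + 2*Q**2)
(F(Z, j(-9)) + 665) + P(-140) = ((1/2 - 12*(-9) + (1/2)*(-9)/(-12)) + 665) - 140*(1 + 2*(-140)) = ((1/2 + 108 + (1/2)*(-9)*(-1/12)) + 665) - 140*(1 - 280) = ((1/2 + 108 + 3/8) + 665) - 140*(-279) = (871/8 + 665) + 39060 = 6191/8 + 39060 = 318671/8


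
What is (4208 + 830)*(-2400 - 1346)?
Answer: -18872348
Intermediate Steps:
(4208 + 830)*(-2400 - 1346) = 5038*(-3746) = -18872348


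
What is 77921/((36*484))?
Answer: 77921/17424 ≈ 4.4720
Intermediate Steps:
77921/((36*484)) = 77921/17424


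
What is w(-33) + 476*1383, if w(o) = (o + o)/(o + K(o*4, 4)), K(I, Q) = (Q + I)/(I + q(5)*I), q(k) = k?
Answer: 2140165842/3251 ≈ 6.5831e+5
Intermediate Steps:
K(I, Q) = (I + Q)/(6*I) (K(I, Q) = (Q + I)/(I + 5*I) = (I + Q)/((6*I)) = (I + Q)*(1/(6*I)) = (I + Q)/(6*I))
w(o) = 2*o/(o + (4 + 4*o)/(24*o)) (w(o) = (o + o)/(o + (o*4 + 4)/(6*((o*4)))) = (2*o)/(o + (4*o + 4)/(6*((4*o)))) = (2*o)/(o + (1/(4*o))*(4 + 4*o)/6) = (2*o)/(o + (4 + 4*o)/(24*o)) = 2*o/(o + (4 + 4*o)/(24*o)))
w(-33) + 476*1383 = 12*(-33)²/(1 - 33 + 6*(-33)²) + 476*1383 = 12*1089/(1 - 33 + 6*1089) + 658308 = 12*1089/(1 - 33 + 6534) + 658308 = 12*1089/6502 + 658308 = 12*1089*(1/6502) + 658308 = 6534/3251 + 658308 = 2140165842/3251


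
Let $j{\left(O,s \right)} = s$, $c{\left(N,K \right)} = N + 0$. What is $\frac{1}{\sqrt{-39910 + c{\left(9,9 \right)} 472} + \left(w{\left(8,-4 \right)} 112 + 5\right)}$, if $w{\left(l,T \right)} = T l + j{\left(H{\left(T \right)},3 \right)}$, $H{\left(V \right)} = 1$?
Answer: $- \frac{3243}{10552711} - \frac{i \sqrt{35662}}{10552711} \approx -0.00030731 - 1.7895 \cdot 10^{-5} i$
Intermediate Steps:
$c{\left(N,K \right)} = N$
$w{\left(l,T \right)} = 3 + T l$ ($w{\left(l,T \right)} = T l + 3 = 3 + T l$)
$\frac{1}{\sqrt{-39910 + c{\left(9,9 \right)} 472} + \left(w{\left(8,-4 \right)} 112 + 5\right)} = \frac{1}{\sqrt{-39910 + 9 \cdot 472} + \left(\left(3 - 32\right) 112 + 5\right)} = \frac{1}{\sqrt{-39910 + 4248} + \left(\left(3 - 32\right) 112 + 5\right)} = \frac{1}{\sqrt{-35662} + \left(\left(-29\right) 112 + 5\right)} = \frac{1}{i \sqrt{35662} + \left(-3248 + 5\right)} = \frac{1}{i \sqrt{35662} - 3243} = \frac{1}{-3243 + i \sqrt{35662}}$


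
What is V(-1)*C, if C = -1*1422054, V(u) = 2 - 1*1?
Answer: -1422054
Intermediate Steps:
V(u) = 1 (V(u) = 2 - 1 = 1)
C = -1422054
V(-1)*C = 1*(-1422054) = -1422054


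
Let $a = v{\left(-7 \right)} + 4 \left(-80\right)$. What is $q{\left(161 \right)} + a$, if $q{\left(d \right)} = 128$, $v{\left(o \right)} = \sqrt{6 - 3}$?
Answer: $-192 + \sqrt{3} \approx -190.27$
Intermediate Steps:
$v{\left(o \right)} = \sqrt{3}$
$a = -320 + \sqrt{3}$ ($a = \sqrt{3} + 4 \left(-80\right) = \sqrt{3} - 320 = -320 + \sqrt{3} \approx -318.27$)
$q{\left(161 \right)} + a = 128 - \left(320 - \sqrt{3}\right) = -192 + \sqrt{3}$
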